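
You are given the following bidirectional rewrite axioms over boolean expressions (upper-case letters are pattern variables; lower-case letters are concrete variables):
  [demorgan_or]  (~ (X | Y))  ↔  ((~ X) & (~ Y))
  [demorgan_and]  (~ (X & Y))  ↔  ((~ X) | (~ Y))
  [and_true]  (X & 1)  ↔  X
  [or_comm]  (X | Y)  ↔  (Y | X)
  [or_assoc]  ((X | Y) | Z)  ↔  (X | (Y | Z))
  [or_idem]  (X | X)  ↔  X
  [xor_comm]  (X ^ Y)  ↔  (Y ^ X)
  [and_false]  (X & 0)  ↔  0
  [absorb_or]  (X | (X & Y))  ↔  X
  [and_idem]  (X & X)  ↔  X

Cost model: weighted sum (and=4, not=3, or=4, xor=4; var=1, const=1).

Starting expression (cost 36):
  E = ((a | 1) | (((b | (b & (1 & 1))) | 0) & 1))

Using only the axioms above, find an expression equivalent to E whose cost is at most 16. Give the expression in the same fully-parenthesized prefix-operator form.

1. [and_true →] (((b | (b & (1 & 1))) | 0) & 1)  →  ((b | (b & (1 & 1))) | 0);  E = ((a | 1) | ((b | (b & (1 & 1))) | 0))
2. [and_idem →] (1 & 1)  →  1;  E = ((a | 1) | ((b | (b & 1)) | 0))
3. [absorb_or →] (b | (b & 1))  →  b;  cost 16 ≤ 16, done

((a | 1) | (b | 0))   [cost 16]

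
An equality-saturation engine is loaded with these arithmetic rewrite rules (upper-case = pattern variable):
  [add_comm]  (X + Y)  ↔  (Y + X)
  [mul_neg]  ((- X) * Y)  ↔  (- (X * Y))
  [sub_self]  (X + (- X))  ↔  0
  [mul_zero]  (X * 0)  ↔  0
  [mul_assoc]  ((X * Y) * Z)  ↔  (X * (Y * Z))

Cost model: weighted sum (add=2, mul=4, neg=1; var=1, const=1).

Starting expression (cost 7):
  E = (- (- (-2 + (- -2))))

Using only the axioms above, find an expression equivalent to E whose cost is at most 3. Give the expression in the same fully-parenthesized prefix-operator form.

(1) (-2 + (- -2))  =[sub_self →]=  0    ⊢ cost 3, within 3

(- (- 0))   [cost 3]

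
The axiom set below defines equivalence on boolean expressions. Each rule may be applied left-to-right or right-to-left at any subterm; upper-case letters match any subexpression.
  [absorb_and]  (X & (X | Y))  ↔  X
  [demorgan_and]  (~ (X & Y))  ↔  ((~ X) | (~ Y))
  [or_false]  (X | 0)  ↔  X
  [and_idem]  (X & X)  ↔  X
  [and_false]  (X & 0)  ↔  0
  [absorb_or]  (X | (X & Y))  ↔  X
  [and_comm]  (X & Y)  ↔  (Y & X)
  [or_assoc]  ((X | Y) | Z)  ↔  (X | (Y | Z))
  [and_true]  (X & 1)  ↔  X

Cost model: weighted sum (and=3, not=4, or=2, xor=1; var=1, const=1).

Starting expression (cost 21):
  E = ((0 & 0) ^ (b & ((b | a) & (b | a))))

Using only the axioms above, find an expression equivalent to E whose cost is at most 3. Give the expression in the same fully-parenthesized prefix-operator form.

step 1: and_idem (→) rewrites ((b | a) & (b | a)) into (b | a), now ((0 & 0) ^ (b & (b | a)))
step 2: absorb_and (→) rewrites (b & (b | a)) into b, now ((0 & 0) ^ b)
step 3: and_idem (→) rewrites (0 & 0) into 0, reaching cost 3 (bound 3)

(0 ^ b)   [cost 3]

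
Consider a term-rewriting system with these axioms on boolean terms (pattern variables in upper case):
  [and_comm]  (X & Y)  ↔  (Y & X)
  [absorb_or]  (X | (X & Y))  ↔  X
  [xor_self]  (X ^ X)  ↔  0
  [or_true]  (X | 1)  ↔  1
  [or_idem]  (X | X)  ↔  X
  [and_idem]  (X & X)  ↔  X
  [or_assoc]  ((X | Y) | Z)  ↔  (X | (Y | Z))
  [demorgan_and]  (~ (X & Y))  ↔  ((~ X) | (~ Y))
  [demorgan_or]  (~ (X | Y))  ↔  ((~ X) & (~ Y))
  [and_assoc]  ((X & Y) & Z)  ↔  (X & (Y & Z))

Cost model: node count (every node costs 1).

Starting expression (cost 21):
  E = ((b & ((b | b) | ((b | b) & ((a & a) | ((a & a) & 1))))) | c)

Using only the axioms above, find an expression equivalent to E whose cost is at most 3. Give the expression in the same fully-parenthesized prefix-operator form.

1. [absorb_or →] ((a & a) | ((a & a) & 1))  →  (a & a);  E = ((b & ((b | b) | ((b | b) & (a & a)))) | c)
2. [and_idem →] (a & a)  →  a;  E = ((b & ((b | b) | ((b | b) & a))) | c)
3. [absorb_or →] ((b | b) | ((b | b) & a))  →  (b | b);  E = ((b & (b | b)) | c)
4. [or_idem →] (b | b)  →  b;  E = ((b & b) | c)
5. [and_idem →] (b & b)  →  b;  cost 3 ≤ 3, done

(b | c)   [cost 3]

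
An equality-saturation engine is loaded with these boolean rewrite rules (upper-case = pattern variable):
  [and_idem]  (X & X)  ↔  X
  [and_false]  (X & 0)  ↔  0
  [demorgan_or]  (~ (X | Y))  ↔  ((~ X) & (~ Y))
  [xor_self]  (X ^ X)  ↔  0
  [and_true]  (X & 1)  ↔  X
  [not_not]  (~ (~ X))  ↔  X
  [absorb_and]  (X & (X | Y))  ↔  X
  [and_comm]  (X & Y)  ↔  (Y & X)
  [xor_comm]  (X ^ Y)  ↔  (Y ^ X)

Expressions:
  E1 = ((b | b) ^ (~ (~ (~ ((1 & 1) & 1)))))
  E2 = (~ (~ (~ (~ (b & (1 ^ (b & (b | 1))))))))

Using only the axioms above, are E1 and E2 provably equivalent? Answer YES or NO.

NO

The axioms are sound identities: if E1 ↔* E2 then E1 and E2 evaluate identically under any assignment.
Under b=1: E1 evaluates to 1, E2 to 0. Distinct ⇒ no rewrite sequence connects them.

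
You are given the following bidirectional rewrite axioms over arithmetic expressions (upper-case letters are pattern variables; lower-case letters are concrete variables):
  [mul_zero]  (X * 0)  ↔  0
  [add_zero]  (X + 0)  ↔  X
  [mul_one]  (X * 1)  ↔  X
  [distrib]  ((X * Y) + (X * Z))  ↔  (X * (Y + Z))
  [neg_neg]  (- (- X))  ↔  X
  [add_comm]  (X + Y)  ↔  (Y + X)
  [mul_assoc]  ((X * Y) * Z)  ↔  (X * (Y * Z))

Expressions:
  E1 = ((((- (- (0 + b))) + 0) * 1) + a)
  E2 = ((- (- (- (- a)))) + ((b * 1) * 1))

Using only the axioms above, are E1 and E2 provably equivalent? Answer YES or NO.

1. [neg_neg →] (- (- (0 + b)))  →  (0 + b);  E1 = ((((0 + b) + 0) * 1) + a)
2. [add_comm →] (0 + b)  →  (b + 0);  E1 = ((((b + 0) + 0) * 1) + a)
3. [add_zero →] ((b + 0) + 0)  →  (b + 0);  E1 = (((b + 0) * 1) + a)
4. [add_zero →] (b + 0)  →  b;  E1 = ((b * 1) + a)
5. [mul_one →] (b * 1)  →  b;  E1 = (b + a)
6. [add_comm →] (b + a)  →  (a + b)
7. [mul_one ←] b  →  (b * 1);  E1 = (a + (b * 1))
8. [mul_one ←] (b * 1)  →  ((b * 1) * 1);  E1 = (a + ((b * 1) * 1))
9. [neg_neg ←] a  →  (- (- a));  E1 = ((- (- a)) + ((b * 1) * 1))
10. [neg_neg ←] (- (- a))  →  (- (- (- (- a))));  this is E2

YES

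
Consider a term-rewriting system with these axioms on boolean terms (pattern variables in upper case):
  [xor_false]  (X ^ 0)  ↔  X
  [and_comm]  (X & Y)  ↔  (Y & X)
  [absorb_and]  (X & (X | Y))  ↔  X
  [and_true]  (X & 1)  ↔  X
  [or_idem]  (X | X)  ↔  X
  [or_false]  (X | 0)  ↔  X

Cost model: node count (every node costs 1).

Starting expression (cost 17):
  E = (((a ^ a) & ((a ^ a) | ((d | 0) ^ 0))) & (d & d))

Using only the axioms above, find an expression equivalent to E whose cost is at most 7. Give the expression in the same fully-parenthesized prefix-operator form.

(1) ((d | 0) ^ 0)  =[xor_false →]=  (d | 0)    ⊢ (((a ^ a) & ((a ^ a) | (d | 0))) & (d & d))
(2) (d | 0)  =[or_false →]=  d    ⊢ (((a ^ a) & ((a ^ a) | d)) & (d & d))
(3) ((a ^ a) & ((a ^ a) | d))  =[absorb_and →]=  (a ^ a)    ⊢ cost 7, within 7

((a ^ a) & (d & d))   [cost 7]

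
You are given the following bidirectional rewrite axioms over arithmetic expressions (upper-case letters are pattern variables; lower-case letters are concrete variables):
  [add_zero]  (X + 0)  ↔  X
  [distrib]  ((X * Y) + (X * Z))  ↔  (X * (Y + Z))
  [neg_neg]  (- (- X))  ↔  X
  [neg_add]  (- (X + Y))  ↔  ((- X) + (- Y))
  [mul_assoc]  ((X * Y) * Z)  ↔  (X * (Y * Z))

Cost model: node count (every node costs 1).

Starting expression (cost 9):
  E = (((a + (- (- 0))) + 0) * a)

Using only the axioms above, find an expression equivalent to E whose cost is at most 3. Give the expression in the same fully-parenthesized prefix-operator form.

(a * a)   [cost 3]

step 1: neg_neg (→) rewrites (- (- 0)) into 0, now (((a + 0) + 0) * a)
step 2: add_zero (→) rewrites (a + 0) into a, now ((a + 0) * a)
step 3: add_zero (→) rewrites (a + 0) into a, reaching cost 3 (bound 3)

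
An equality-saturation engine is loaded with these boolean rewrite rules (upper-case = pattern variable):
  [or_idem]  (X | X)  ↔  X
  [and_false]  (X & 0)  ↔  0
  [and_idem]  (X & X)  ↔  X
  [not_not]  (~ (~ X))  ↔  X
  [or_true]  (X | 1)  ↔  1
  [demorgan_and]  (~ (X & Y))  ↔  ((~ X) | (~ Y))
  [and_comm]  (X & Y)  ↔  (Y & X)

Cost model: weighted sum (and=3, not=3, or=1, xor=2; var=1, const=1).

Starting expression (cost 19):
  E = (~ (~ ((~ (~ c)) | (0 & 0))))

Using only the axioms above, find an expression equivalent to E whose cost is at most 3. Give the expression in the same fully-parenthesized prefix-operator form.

(c | 0)   [cost 3]

(1) (~ (~ ((~ (~ c)) | (0 & 0))))  =[not_not →]=  ((~ (~ c)) | (0 & 0))
(2) (0 & 0)  =[and_idem →]=  0    ⊢ ((~ (~ c)) | 0)
(3) (~ (~ c))  =[not_not →]=  c    ⊢ cost 3, within 3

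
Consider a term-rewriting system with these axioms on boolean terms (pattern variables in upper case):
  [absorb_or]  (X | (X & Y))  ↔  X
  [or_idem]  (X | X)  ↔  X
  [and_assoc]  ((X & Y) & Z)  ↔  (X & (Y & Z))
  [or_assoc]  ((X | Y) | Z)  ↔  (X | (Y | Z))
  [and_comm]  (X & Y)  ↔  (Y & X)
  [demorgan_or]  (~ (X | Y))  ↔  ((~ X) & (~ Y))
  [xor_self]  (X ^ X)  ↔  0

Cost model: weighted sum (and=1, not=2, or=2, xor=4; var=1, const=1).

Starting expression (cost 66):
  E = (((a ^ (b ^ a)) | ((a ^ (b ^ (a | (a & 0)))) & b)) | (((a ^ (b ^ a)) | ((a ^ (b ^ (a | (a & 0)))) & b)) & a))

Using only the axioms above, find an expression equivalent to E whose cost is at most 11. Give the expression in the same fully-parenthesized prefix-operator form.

(a ^ (b ^ a))   [cost 11]

step 1: absorb_or (→) rewrites (((a ^ (b ^ a)) | ((a ^ (b ^ (a | (a & 0)))) & b)) | (((a ^ (b ^ a)) | ((a ^ (b ^ (a | (a & 0)))) & b)) & a)) into ((a ^ (b ^ a)) | ((a ^ (b ^ (a | (a & 0)))) & b))
step 2: absorb_or (→) rewrites (a | (a & 0)) into a, now ((a ^ (b ^ a)) | ((a ^ (b ^ a)) & b))
step 3: absorb_or (→) rewrites ((a ^ (b ^ a)) | ((a ^ (b ^ a)) & b)) into (a ^ (b ^ a)), reaching cost 11 (bound 11)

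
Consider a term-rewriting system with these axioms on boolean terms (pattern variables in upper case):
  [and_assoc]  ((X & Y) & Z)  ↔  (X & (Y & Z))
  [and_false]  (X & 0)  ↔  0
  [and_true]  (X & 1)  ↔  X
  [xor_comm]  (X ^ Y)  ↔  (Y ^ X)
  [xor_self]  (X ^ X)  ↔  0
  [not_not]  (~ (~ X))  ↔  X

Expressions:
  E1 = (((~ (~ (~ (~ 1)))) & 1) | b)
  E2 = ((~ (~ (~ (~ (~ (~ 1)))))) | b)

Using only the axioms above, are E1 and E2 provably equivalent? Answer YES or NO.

step 1: and_true (→) rewrites ((~ (~ (~ (~ 1)))) & 1) into (~ (~ (~ (~ 1)))), now ((~ (~ (~ (~ 1)))) | b)
step 2: not_not (←) rewrites (~ (~ 1)) into (~ (~ (~ (~ 1)))), which is E2

YES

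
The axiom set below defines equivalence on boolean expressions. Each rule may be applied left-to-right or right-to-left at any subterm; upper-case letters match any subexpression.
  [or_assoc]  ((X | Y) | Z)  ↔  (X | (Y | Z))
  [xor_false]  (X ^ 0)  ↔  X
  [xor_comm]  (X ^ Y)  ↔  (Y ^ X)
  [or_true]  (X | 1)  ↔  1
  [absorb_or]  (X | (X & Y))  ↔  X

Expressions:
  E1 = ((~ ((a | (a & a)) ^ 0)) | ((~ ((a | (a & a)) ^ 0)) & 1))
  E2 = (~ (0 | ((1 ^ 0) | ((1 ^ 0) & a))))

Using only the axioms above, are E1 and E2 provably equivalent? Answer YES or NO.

All listed rules preserve value, hence provable equivalence implies equal values everywhere; look for a separating assignment.
a=0 gives E1 ↦ 1, E2 ↦ 0; values differ ⇒ not provably equivalent.

NO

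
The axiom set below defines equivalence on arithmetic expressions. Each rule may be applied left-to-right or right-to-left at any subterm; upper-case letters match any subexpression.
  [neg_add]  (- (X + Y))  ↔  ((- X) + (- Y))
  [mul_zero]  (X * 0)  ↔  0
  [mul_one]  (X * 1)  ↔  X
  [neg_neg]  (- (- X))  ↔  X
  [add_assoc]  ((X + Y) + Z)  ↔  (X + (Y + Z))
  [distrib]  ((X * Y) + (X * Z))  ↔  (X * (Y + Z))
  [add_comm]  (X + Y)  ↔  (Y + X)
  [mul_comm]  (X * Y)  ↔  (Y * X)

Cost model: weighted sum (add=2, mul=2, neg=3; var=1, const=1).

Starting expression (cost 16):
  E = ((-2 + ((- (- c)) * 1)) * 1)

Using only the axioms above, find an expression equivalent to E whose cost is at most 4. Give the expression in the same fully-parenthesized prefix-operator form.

(-2 + c)   [cost 4]

step 1: mul_one (→) rewrites ((- (- c)) * 1) into (- (- c)), now ((-2 + (- (- c))) * 1)
step 2: mul_one (→) rewrites ((-2 + (- (- c))) * 1) into (-2 + (- (- c)))
step 3: neg_neg (→) rewrites (- (- c)) into c, reaching cost 4 (bound 4)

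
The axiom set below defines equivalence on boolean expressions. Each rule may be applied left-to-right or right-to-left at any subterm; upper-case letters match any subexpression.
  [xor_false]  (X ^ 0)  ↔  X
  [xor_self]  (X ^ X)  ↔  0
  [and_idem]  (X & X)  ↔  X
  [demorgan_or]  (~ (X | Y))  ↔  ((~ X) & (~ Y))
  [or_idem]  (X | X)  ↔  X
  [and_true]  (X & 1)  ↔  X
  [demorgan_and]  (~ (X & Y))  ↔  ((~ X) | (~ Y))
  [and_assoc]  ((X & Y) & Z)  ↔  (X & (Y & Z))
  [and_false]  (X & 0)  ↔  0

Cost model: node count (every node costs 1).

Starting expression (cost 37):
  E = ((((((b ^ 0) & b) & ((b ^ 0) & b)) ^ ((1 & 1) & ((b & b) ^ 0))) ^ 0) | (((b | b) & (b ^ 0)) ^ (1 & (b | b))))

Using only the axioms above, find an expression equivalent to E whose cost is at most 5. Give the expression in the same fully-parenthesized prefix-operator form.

(b ^ (1 & b))   [cost 5]

(1) (((((b ^ 0) & b) & ((b ^ 0) & b)) ^ ((1 & 1) & ((b & b) ^ 0))) ^ 0)  =[xor_false →]=  ((((b ^ 0) & b) & ((b ^ 0) & b)) ^ ((1 & 1) & ((b & b) ^ 0)))    ⊢ (((((b ^ 0) & b) & ((b ^ 0) & b)) ^ ((1 & 1) & ((b & b) ^ 0))) | (((b | b) & (b ^ 0)) ^ (1 & (b | b))))
(2) (b ^ 0)  =[xor_false →]=  b    ⊢ (((((b ^ 0) & b) & ((b ^ 0) & b)) ^ ((1 & 1) & ((b & b) ^ 0))) | (((b | b) & b) ^ (1 & (b | b))))
(3) (((b ^ 0) & b) & ((b ^ 0) & b))  =[and_idem →]=  ((b ^ 0) & b)    ⊢ ((((b ^ 0) & b) ^ ((1 & 1) & ((b & b) ^ 0))) | (((b | b) & b) ^ (1 & (b | b))))
(4) (b | b)  =[or_idem →]=  b    ⊢ ((((b ^ 0) & b) ^ ((1 & 1) & ((b & b) ^ 0))) | ((b & b) ^ (1 & (b | b))))
(5) (b | b)  =[or_idem →]=  b    ⊢ ((((b ^ 0) & b) ^ ((1 & 1) & ((b & b) ^ 0))) | ((b & b) ^ (1 & b)))
(6) (b & b)  =[and_idem →]=  b    ⊢ ((((b ^ 0) & b) ^ ((1 & 1) & ((b & b) ^ 0))) | (b ^ (1 & b)))
(7) (b & b)  =[and_idem →]=  b    ⊢ ((((b ^ 0) & b) ^ ((1 & 1) & (b ^ 0))) | (b ^ (1 & b)))
(8) (1 & 1)  =[and_true →]=  1    ⊢ ((((b ^ 0) & b) ^ (1 & (b ^ 0))) | (b ^ (1 & b)))
(9) (b ^ 0)  =[xor_false →]=  b    ⊢ ((((b ^ 0) & b) ^ (1 & b)) | (b ^ (1 & b)))
(10) (b ^ 0)  =[xor_false →]=  b    ⊢ (((b & b) ^ (1 & b)) | (b ^ (1 & b)))
(11) (b & b)  =[and_idem →]=  b    ⊢ ((b ^ (1 & b)) | (b ^ (1 & b)))
(12) ((b ^ (1 & b)) | (b ^ (1 & b)))  =[or_idem →]=  (b ^ (1 & b))    ⊢ cost 5, within 5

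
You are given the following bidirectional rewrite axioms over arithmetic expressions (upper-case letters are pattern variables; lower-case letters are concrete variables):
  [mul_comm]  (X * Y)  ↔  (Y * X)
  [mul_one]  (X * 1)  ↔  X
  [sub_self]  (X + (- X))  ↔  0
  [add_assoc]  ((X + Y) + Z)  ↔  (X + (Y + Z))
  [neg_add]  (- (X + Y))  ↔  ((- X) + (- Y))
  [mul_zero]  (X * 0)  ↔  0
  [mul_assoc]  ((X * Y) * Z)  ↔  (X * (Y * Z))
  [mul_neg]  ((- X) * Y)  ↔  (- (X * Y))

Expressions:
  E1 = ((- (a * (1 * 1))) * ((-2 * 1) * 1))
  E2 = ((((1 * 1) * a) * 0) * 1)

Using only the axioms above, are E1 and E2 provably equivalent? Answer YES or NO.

Every axiom is a valid identity, so a rewrite proof would force E1 and E2 to agree under every assignment.
At a=1: E1 = 2 but E2 = 0; they differ, so no derivation exists.

NO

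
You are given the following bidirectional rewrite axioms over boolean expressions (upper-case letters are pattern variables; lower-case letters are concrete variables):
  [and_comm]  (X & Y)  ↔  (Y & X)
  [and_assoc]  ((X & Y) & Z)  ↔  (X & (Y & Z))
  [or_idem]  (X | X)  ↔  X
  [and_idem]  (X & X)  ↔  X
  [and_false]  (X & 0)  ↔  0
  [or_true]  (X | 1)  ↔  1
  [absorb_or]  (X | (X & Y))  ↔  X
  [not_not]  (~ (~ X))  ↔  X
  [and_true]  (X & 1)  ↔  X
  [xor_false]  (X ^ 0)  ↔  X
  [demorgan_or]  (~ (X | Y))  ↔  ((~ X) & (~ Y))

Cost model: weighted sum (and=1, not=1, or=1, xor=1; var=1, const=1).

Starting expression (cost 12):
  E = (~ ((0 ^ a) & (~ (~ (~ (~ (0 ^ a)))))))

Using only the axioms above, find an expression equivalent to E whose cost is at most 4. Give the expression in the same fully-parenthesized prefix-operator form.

1. [not_not →] (~ (~ (0 ^ a)))  →  (0 ^ a);  E = (~ ((0 ^ a) & (~ (~ (0 ^ a)))))
2. [not_not →] (~ (~ (0 ^ a)))  →  (0 ^ a);  E = (~ ((0 ^ a) & (0 ^ a)))
3. [and_idem →] ((0 ^ a) & (0 ^ a))  →  (0 ^ a);  cost 4 ≤ 4, done

(~ (0 ^ a))   [cost 4]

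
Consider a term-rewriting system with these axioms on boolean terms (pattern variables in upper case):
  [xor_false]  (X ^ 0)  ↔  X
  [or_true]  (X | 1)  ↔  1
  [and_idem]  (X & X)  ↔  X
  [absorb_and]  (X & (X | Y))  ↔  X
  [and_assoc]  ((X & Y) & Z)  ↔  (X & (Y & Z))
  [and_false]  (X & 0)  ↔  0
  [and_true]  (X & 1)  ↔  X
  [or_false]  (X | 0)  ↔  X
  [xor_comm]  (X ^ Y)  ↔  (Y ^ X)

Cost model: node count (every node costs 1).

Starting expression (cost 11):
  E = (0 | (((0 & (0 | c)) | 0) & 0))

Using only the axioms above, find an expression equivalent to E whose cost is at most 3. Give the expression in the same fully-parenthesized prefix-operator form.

(0 | 0)   [cost 3]

step 1: absorb_and (→) rewrites (0 & (0 | c)) into 0, now (0 | ((0 | 0) & 0))
step 2: or_false (→) rewrites (0 | 0) into 0, now (0 | (0 & 0))
step 3: and_false (→) rewrites (0 & 0) into 0, reaching cost 3 (bound 3)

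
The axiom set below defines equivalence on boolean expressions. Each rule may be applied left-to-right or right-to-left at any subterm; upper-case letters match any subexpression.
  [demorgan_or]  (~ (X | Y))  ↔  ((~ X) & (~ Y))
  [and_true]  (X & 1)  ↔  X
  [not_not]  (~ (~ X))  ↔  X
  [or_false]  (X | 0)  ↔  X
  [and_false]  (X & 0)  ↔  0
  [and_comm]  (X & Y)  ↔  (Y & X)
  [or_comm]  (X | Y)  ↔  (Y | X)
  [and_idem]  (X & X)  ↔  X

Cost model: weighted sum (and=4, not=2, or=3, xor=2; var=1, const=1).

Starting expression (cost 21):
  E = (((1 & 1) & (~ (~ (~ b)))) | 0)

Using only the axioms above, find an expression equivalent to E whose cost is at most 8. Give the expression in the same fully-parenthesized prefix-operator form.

(1) (1 & 1)  =[and_true →]=  1    ⊢ ((1 & (~ (~ (~ b)))) | 0)
(2) ((1 & (~ (~ (~ b)))) | 0)  =[or_false →]=  (1 & (~ (~ (~ b))))
(3) (~ (~ b))  =[not_not →]=  b    ⊢ cost 8, within 8

(1 & (~ b))   [cost 8]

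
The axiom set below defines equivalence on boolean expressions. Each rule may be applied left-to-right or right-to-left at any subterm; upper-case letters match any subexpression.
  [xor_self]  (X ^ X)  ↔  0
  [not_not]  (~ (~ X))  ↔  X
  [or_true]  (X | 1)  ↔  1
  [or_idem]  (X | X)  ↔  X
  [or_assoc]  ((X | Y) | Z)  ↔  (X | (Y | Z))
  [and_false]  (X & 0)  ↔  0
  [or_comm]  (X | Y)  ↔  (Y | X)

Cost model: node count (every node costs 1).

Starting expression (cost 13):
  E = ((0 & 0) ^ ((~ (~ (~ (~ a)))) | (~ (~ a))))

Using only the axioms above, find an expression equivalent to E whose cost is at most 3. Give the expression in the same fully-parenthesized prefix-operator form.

(1) (~ (~ a))  =[not_not →]=  a    ⊢ ((0 & 0) ^ ((~ (~ a)) | (~ (~ a))))
(2) ((~ (~ a)) | (~ (~ a)))  =[or_idem →]=  (~ (~ a))    ⊢ ((0 & 0) ^ (~ (~ a)))
(3) (0 & 0)  =[and_false →]=  0    ⊢ (0 ^ (~ (~ a)))
(4) (~ (~ a))  =[not_not →]=  a    ⊢ cost 3, within 3

(0 ^ a)   [cost 3]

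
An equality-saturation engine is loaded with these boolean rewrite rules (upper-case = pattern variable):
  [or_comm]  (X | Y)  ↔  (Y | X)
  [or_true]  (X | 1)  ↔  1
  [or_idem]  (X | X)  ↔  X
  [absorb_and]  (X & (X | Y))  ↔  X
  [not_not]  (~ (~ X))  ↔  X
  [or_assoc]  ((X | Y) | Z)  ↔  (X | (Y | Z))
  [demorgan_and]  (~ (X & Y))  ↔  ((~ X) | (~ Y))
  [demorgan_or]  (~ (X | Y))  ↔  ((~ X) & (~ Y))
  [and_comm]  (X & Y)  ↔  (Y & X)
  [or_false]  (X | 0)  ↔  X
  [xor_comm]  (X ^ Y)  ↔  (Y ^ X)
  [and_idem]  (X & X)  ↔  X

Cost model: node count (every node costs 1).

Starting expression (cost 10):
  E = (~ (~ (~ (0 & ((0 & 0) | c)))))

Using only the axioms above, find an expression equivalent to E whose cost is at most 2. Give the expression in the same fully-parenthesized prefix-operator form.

1. [not_not →] (~ (~ (0 & ((0 & 0) | c))))  →  (0 & ((0 & 0) | c));  E = (~ (0 & ((0 & 0) | c)))
2. [and_idem →] (0 & 0)  →  0;  E = (~ (0 & (0 | c)))
3. [absorb_and →] (0 & (0 | c))  →  0;  cost 2 ≤ 2, done

(~ 0)   [cost 2]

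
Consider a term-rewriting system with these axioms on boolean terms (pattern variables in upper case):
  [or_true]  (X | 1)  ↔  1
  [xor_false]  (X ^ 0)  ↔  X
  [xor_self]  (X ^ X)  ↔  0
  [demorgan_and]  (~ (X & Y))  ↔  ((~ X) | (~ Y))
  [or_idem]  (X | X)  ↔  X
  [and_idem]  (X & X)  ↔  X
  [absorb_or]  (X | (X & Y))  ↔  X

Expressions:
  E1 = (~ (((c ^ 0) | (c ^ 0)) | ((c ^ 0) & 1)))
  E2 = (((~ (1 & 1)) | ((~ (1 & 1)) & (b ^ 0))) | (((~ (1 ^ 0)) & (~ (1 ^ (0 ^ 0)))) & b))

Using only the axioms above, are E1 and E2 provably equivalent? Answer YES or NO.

NO

Every axiom is a valid identity, so a rewrite proof would force E1 and E2 to agree under every assignment.
At b=0, c=0: E1 = 1 but E2 = 0; they differ, so no derivation exists.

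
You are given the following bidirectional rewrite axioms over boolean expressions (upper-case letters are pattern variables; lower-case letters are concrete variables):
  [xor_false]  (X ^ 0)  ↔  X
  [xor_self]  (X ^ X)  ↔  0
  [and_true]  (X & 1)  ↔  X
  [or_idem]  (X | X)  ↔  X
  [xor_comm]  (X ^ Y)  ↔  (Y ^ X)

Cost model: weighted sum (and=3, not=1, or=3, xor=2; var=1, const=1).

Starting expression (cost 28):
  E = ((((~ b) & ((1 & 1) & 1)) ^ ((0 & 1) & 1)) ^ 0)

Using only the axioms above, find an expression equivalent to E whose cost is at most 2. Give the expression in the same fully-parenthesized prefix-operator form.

(~ b)   [cost 2]

1. [and_true →] (1 & 1)  →  1;  E = ((((~ b) & (1 & 1)) ^ ((0 & 1) & 1)) ^ 0)
2. [and_true →] (1 & 1)  →  1;  E = ((((~ b) & 1) ^ ((0 & 1) & 1)) ^ 0)
3. [xor_false →] ((((~ b) & 1) ^ ((0 & 1) & 1)) ^ 0)  →  (((~ b) & 1) ^ ((0 & 1) & 1))
4. [and_true →] ((~ b) & 1)  →  (~ b);  E = ((~ b) ^ ((0 & 1) & 1))
5. [and_true →] (0 & 1)  →  0;  E = ((~ b) ^ (0 & 1))
6. [and_true →] (0 & 1)  →  0;  E = ((~ b) ^ 0)
7. [xor_false →] ((~ b) ^ 0)  →  (~ b);  cost 2 ≤ 2, done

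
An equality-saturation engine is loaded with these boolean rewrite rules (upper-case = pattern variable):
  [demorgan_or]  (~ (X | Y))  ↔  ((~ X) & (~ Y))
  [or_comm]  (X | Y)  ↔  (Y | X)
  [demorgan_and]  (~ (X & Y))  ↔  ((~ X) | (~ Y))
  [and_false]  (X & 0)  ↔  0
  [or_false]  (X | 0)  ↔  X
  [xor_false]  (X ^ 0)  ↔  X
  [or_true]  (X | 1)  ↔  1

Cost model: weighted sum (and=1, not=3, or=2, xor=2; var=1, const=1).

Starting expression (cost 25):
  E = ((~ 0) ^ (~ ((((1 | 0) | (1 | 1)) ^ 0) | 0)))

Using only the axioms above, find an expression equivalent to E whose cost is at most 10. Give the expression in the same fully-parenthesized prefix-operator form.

(1) ((((1 | 0) | (1 | 1)) ^ 0) | 0)  =[or_false →]=  (((1 | 0) | (1 | 1)) ^ 0)    ⊢ ((~ 0) ^ (~ (((1 | 0) | (1 | 1)) ^ 0)))
(2) (((1 | 0) | (1 | 1)) ^ 0)  =[xor_false →]=  ((1 | 0) | (1 | 1))    ⊢ ((~ 0) ^ (~ ((1 | 0) | (1 | 1))))
(3) (1 | 0)  =[or_false →]=  1    ⊢ ((~ 0) ^ (~ (1 | (1 | 1))))
(4) (1 | 1)  =[or_true →]=  1    ⊢ ((~ 0) ^ (~ (1 | 1)))
(5) (1 | 1)  =[or_true →]=  1    ⊢ cost 10, within 10

((~ 0) ^ (~ 1))   [cost 10]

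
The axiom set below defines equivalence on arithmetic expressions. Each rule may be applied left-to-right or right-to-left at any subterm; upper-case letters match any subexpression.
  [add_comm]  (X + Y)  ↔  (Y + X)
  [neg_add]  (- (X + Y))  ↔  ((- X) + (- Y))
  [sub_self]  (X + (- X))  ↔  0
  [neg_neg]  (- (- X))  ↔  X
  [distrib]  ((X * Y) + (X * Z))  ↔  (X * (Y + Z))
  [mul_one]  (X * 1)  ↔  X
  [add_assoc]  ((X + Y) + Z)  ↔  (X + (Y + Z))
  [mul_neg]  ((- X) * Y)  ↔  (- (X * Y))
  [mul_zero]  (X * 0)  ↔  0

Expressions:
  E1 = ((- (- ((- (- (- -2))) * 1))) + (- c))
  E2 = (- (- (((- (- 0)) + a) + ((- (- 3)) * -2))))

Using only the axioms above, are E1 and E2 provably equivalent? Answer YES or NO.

NO

The axioms are sound identities: if E1 ↔* E2 then E1 and E2 evaluate identically under any assignment.
Under a=0, c=0: E1 evaluates to 2, E2 to -6. Distinct ⇒ no rewrite sequence connects them.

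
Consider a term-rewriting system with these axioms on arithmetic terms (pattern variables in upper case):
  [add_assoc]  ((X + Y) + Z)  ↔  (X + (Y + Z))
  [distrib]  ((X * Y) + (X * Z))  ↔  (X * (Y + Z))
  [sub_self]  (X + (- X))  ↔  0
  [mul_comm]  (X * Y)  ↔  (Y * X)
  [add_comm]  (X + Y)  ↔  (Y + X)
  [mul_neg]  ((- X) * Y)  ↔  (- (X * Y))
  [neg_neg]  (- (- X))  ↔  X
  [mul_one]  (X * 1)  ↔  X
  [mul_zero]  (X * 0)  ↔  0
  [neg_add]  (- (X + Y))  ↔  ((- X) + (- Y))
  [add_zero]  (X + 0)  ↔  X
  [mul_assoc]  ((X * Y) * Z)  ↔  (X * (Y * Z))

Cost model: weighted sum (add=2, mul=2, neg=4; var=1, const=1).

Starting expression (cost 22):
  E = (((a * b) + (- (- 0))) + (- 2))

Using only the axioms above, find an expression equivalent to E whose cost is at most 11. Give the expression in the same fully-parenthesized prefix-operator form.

step 1: neg_neg (→) rewrites (- (- 0)) into 0, now (((a * b) + 0) + (- 2))
step 2: add_zero (→) rewrites ((a * b) + 0) into (a * b), reaching cost 11 (bound 11)

((a * b) + (- 2))   [cost 11]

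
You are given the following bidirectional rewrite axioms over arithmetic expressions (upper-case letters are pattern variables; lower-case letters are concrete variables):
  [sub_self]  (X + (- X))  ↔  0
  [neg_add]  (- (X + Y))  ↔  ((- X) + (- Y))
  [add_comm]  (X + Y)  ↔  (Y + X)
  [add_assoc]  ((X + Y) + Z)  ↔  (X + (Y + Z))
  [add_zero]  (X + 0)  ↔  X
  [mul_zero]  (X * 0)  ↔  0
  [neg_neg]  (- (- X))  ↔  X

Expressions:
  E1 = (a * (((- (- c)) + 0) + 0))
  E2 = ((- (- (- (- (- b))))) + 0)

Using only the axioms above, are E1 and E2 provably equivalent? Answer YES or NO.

The axioms are sound identities: if E1 ↔* E2 then E1 and E2 evaluate identically under any assignment.
Under a=0, b=1, c=0: E1 evaluates to 0, E2 to -1. Distinct ⇒ no rewrite sequence connects them.

NO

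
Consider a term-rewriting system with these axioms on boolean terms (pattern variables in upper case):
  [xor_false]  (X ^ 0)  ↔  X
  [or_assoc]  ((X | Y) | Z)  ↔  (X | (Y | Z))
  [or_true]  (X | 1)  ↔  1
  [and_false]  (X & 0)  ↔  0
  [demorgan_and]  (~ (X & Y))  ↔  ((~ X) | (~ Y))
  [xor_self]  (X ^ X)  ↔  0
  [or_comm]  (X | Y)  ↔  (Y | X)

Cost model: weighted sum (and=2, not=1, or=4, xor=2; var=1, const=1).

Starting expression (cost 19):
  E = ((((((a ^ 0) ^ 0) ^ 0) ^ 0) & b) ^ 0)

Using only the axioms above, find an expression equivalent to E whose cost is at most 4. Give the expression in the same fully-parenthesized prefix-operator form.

(a & b)   [cost 4]

(1) (((a ^ 0) ^ 0) ^ 0)  =[xor_false →]=  ((a ^ 0) ^ 0)    ⊢ (((((a ^ 0) ^ 0) ^ 0) & b) ^ 0)
(2) (((a ^ 0) ^ 0) ^ 0)  =[xor_false →]=  ((a ^ 0) ^ 0)    ⊢ ((((a ^ 0) ^ 0) & b) ^ 0)
(3) ((((a ^ 0) ^ 0) & b) ^ 0)  =[xor_false →]=  (((a ^ 0) ^ 0) & b)
(4) (a ^ 0)  =[xor_false →]=  a    ⊢ ((a ^ 0) & b)
(5) (a ^ 0)  =[xor_false →]=  a    ⊢ cost 4, within 4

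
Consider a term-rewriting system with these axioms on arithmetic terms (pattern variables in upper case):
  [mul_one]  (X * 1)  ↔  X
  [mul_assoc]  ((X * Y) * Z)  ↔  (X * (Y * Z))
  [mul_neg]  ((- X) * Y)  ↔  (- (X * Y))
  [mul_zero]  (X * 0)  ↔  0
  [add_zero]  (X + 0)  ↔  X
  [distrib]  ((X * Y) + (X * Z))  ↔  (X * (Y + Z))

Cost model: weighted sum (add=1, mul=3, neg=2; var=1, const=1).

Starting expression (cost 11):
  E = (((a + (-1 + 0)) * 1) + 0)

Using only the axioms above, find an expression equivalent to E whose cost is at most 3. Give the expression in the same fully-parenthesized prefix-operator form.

(a + -1)   [cost 3]

1. [add_zero →] (-1 + 0)  →  -1;  E = (((a + -1) * 1) + 0)
2. [add_zero →] (((a + -1) * 1) + 0)  →  ((a + -1) * 1)
3. [mul_one →] ((a + -1) * 1)  →  (a + -1);  cost 3 ≤ 3, done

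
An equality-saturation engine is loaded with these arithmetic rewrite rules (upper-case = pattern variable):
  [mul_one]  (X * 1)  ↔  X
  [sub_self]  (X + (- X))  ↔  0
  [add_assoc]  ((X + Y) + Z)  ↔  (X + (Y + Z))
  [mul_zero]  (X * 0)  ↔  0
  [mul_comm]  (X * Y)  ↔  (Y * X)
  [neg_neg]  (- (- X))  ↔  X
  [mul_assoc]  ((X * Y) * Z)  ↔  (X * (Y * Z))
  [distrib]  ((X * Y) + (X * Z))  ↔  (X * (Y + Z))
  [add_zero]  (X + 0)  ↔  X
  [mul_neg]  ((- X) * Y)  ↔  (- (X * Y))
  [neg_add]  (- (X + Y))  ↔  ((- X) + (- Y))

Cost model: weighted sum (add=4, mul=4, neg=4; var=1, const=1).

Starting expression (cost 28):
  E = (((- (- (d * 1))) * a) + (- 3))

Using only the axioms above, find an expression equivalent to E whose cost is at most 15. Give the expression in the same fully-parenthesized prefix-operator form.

step 1: mul_comm (→) rewrites ((- (- (d * 1))) * a) into (a * (- (- (d * 1)))), now ((a * (- (- (d * 1)))) + (- 3))
step 2: neg_neg (→) rewrites (- (- (d * 1))) into (d * 1), now ((a * (d * 1)) + (- 3))
step 3: mul_one (→) rewrites (d * 1) into d, reaching cost 15 (bound 15)

((a * d) + (- 3))   [cost 15]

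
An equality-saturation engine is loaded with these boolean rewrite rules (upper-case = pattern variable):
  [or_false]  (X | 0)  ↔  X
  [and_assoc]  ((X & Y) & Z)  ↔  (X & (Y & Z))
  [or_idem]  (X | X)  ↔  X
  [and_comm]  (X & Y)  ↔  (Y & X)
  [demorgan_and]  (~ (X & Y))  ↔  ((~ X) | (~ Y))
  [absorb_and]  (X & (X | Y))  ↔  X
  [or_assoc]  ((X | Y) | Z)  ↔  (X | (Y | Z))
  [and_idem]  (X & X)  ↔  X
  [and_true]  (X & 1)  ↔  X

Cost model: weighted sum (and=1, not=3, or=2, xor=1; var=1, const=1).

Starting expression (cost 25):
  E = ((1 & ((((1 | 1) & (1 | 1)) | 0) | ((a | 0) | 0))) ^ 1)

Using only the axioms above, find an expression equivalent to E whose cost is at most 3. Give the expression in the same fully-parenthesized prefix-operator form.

1. [or_false →] (((1 | 1) & (1 | 1)) | 0)  →  ((1 | 1) & (1 | 1));  E = ((1 & (((1 | 1) & (1 | 1)) | ((a | 0) | 0))) ^ 1)
2. [and_idem →] ((1 | 1) & (1 | 1))  →  (1 | 1);  E = ((1 & ((1 | 1) | ((a | 0) | 0))) ^ 1)
3. [or_false →] (a | 0)  →  a;  E = ((1 & ((1 | 1) | (a | 0))) ^ 1)
4. [or_idem →] (1 | 1)  →  1;  E = ((1 & (1 | (a | 0))) ^ 1)
5. [or_false →] (a | 0)  →  a;  E = ((1 & (1 | a)) ^ 1)
6. [absorb_and →] (1 & (1 | a))  →  1;  cost 3 ≤ 3, done

(1 ^ 1)   [cost 3]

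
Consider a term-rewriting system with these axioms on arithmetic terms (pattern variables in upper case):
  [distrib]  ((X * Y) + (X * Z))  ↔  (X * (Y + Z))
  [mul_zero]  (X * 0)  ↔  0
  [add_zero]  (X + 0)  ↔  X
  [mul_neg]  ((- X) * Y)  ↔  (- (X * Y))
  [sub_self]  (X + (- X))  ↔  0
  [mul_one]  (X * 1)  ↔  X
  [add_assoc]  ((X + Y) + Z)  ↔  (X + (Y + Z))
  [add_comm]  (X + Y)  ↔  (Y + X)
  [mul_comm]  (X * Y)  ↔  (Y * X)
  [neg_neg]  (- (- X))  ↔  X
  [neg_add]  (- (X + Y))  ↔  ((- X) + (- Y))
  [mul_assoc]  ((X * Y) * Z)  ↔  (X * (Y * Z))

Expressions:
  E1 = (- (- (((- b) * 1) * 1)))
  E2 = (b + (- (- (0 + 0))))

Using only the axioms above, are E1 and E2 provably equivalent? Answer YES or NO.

All listed rules preserve value, hence provable equivalence implies equal values everywhere; look for a separating assignment.
b=1 gives E1 ↦ -1, E2 ↦ 1; values differ ⇒ not provably equivalent.

NO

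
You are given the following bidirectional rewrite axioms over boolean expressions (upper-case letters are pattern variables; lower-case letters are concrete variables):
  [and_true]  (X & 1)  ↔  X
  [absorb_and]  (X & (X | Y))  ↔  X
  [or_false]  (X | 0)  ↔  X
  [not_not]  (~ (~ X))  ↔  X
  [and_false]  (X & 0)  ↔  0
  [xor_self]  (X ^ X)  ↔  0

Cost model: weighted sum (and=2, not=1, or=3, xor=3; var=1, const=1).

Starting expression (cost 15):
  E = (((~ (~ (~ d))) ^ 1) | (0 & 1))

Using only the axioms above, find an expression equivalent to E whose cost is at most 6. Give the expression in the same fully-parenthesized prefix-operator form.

((~ d) ^ 1)   [cost 6]

(1) (~ (~ (~ d)))  =[not_not →]=  (~ d)    ⊢ (((~ d) ^ 1) | (0 & 1))
(2) (0 & 1)  =[and_true →]=  0    ⊢ (((~ d) ^ 1) | 0)
(3) (((~ d) ^ 1) | 0)  =[or_false →]=  ((~ d) ^ 1)    ⊢ cost 6, within 6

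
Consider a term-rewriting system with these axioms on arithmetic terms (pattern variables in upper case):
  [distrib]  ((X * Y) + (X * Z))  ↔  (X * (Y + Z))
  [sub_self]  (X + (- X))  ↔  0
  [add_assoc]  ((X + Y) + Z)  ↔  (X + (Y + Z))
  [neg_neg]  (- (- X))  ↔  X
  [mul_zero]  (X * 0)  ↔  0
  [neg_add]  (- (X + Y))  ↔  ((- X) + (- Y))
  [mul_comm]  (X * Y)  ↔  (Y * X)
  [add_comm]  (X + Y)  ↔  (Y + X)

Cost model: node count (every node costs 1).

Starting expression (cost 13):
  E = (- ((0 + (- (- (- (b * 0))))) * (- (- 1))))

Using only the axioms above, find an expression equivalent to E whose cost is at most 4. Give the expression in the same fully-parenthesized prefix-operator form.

(- (0 * 1))   [cost 4]

step 1: neg_neg (→) rewrites (- (- (- (b * 0)))) into (- (b * 0)), now (- ((0 + (- (b * 0))) * (- (- 1))))
step 2: mul_zero (→) rewrites (b * 0) into 0, now (- ((0 + (- 0)) * (- (- 1))))
step 3: neg_neg (→) rewrites (- (- 1)) into 1, now (- ((0 + (- 0)) * 1))
step 4: sub_self (→) rewrites (0 + (- 0)) into 0, reaching cost 4 (bound 4)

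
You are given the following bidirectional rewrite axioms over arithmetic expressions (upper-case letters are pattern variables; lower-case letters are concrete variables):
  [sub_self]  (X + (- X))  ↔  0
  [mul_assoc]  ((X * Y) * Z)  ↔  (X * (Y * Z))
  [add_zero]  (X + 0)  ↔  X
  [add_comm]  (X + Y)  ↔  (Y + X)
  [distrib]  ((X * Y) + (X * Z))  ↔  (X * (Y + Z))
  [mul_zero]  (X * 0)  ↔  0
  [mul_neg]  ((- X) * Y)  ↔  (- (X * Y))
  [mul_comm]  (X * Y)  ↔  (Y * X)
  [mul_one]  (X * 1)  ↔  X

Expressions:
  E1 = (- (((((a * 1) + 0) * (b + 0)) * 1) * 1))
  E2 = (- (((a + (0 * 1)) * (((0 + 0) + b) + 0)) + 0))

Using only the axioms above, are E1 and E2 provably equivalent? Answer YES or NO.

1. [mul_one →] ((((a * 1) + 0) * (b + 0)) * 1)  →  (((a * 1) + 0) * (b + 0));  E1 = (- ((((a * 1) + 0) * (b + 0)) * 1))
2. [mul_one →] ((((a * 1) + 0) * (b + 0)) * 1)  →  (((a * 1) + 0) * (b + 0));  E1 = (- (((a * 1) + 0) * (b + 0)))
3. [add_zero →] ((a * 1) + 0)  →  (a * 1);  E1 = (- ((a * 1) * (b + 0)))
4. [mul_one →] (a * 1)  →  a;  E1 = (- (a * (b + 0)))
5. [add_zero →] (b + 0)  →  b;  E1 = (- (a * b))
6. [add_zero ←] (a * b)  →  ((a * b) + 0);  E1 = (- ((a * b) + 0))
7. [add_zero ←] a  →  (a + 0);  E1 = (- (((a + 0) * b) + 0))
8. [add_zero ←] b  →  (b + 0);  E1 = (- (((a + 0) * (b + 0)) + 0))
9. [add_comm →] (b + 0)  →  (0 + b);  E1 = (- (((a + 0) * (0 + b)) + 0))
10. [add_zero ←] 0  →  (0 + 0);  E1 = (- (((a + 0) * ((0 + 0) + b)) + 0))
11. [mul_one ←] 0  →  (0 * 1);  E1 = (- (((a + (0 * 1)) * ((0 + 0) + b)) + 0))
12. [add_zero ←] ((0 + 0) + b)  →  (((0 + 0) + b) + 0);  this is E2

YES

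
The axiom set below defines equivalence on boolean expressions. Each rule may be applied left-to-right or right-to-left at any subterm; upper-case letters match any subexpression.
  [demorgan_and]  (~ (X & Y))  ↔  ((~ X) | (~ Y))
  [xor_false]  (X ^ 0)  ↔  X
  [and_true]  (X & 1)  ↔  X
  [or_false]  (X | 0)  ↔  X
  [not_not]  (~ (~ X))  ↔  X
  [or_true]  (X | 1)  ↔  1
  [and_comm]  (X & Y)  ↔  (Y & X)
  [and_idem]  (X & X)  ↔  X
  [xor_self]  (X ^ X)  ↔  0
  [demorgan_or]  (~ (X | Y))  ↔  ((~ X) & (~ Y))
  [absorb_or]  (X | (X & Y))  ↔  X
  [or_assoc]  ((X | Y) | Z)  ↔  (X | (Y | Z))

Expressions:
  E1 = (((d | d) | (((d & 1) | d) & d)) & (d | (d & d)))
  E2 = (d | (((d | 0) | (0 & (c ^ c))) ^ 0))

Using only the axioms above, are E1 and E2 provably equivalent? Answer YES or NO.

step 1: and_true (→) rewrites (d & 1) into d, now (((d | d) | ((d | d) & d)) & (d | (d & d)))
step 2: absorb_or (→) rewrites ((d | d) | ((d | d) & d)) into (d | d), now ((d | d) & (d | (d & d)))
step 3: and_idem (→) rewrites (d & d) into d, now ((d | d) & (d | d))
step 4: and_idem (→) rewrites ((d | d) & (d | d)) into (d | d)
step 5: xor_false (←) rewrites d into (d ^ 0), now (d | (d ^ 0))
step 6: or_false (←) rewrites d into (d | 0), now (d | ((d | 0) ^ 0))
step 7: and_idem (←) rewrites 0 into (0 & 0), now (d | ((d | (0 & 0)) ^ 0))
step 8: or_false (←) rewrites d into (d | 0), now (d | (((d | 0) | (0 & 0)) ^ 0))
step 9: xor_self (←) rewrites 0 into (c ^ c), which is E2

YES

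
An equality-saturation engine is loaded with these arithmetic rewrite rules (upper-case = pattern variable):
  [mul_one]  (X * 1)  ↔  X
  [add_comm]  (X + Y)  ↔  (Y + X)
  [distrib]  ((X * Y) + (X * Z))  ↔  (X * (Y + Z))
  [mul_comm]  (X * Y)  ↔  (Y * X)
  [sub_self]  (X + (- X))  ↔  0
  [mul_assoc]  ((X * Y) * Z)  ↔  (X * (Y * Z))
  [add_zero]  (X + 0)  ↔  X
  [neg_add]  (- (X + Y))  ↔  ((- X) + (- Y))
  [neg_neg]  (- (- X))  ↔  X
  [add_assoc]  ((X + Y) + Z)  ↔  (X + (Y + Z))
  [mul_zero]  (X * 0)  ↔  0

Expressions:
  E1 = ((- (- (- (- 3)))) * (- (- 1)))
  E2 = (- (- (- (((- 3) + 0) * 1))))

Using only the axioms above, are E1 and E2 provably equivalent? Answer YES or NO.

YES

1. [neg_neg →] (- (- 1))  →  1;  E1 = ((- (- (- (- 3)))) * 1)
2. [neg_neg →] (- (- (- (- 3))))  →  (- (- 3));  E1 = ((- (- 3)) * 1)
3. [mul_one →] ((- (- 3)) * 1)  →  (- (- 3))
4. [mul_one ←] (- 3)  →  ((- 3) * 1);  E1 = (- ((- 3) * 1))
5. [add_zero ←] (- 3)  →  ((- 3) + 0);  E1 = (- (((- 3) + 0) * 1))
6. [neg_neg ←] (- (((- 3) + 0) * 1))  →  (- (- (- (((- 3) + 0) * 1))));  this is E2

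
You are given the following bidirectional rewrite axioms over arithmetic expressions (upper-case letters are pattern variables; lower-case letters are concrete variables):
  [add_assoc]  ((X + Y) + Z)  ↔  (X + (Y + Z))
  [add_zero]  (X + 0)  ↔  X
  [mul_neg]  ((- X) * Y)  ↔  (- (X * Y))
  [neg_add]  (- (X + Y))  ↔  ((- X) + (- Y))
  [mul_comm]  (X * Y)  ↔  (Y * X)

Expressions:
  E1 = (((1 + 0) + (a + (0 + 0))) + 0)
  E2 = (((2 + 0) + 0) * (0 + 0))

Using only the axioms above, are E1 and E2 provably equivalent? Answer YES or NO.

All listed rules preserve value, hence provable equivalence implies equal values everywhere; look for a separating assignment.
a=0 gives E1 ↦ 1, E2 ↦ 0; values differ ⇒ not provably equivalent.

NO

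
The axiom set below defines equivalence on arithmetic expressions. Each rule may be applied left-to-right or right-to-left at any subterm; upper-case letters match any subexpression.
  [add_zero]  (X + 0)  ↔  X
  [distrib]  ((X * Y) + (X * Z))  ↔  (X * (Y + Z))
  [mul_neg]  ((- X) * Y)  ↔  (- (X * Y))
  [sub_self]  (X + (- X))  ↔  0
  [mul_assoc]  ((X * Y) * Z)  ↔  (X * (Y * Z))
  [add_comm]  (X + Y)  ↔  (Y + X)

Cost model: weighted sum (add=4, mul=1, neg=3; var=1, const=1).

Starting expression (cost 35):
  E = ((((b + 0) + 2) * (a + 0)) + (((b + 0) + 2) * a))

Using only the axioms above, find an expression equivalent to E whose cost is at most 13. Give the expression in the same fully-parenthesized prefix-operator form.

((b + 2) * (a + a))   [cost 13]

1. [distrib →] ((((b + 0) + 2) * (a + 0)) + (((b + 0) + 2) * a))  →  (((b + 0) + 2) * ((a + 0) + a))
2. [add_zero →] (b + 0)  →  b;  E = ((b + 2) * ((a + 0) + a))
3. [add_zero →] (a + 0)  →  a;  cost 13 ≤ 13, done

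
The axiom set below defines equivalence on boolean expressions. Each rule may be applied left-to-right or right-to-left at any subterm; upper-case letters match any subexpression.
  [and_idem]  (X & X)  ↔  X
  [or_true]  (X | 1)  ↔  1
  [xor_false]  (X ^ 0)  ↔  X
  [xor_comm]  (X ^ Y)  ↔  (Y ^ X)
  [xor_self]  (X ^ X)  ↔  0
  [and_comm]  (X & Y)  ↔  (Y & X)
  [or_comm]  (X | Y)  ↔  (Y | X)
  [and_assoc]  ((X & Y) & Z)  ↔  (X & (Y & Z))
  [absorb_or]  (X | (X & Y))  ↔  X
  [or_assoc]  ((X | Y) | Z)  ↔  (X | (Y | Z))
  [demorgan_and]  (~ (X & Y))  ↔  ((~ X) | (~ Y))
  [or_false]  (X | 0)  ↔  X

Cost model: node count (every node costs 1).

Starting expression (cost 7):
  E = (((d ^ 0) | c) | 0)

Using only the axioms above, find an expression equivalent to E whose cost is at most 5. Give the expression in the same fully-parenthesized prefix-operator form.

(d | (0 | c))   [cost 5]

1. [or_assoc →] (((d ^ 0) | c) | 0)  →  ((d ^ 0) | (c | 0))
2. [or_comm →] (c | 0)  →  (0 | c);  E = ((d ^ 0) | (0 | c))
3. [xor_false →] (d ^ 0)  →  d;  cost 5 ≤ 5, done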